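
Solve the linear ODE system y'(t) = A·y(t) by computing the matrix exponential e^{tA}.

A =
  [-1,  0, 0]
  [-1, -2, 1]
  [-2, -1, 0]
e^{tA} =
  [exp(-t), 0, 0]
  [-t^2*exp(-t)/2 - t*exp(-t), -t*exp(-t) + exp(-t), t*exp(-t)]
  [-t^2*exp(-t)/2 - 2*t*exp(-t), -t*exp(-t), t*exp(-t) + exp(-t)]

Strategy: write A = P · J · P⁻¹ where J is a Jordan canonical form, so e^{tA} = P · e^{tJ} · P⁻¹, and e^{tJ} can be computed block-by-block.

A has Jordan form
J =
  [-1,  1,  0]
  [ 0, -1,  1]
  [ 0,  0, -1]
(up to reordering of blocks).

Per-block formulas:
  For a 3×3 Jordan block J_3(-1): exp(t · J_3(-1)) = e^(-1t)·(I + t·N + (t^2/2)·N^2), where N is the 3×3 nilpotent shift.

After assembling e^{tJ} and conjugating by P, we get:

e^{tA} =
  [exp(-t), 0, 0]
  [-t^2*exp(-t)/2 - t*exp(-t), -t*exp(-t) + exp(-t), t*exp(-t)]
  [-t^2*exp(-t)/2 - 2*t*exp(-t), -t*exp(-t), t*exp(-t) + exp(-t)]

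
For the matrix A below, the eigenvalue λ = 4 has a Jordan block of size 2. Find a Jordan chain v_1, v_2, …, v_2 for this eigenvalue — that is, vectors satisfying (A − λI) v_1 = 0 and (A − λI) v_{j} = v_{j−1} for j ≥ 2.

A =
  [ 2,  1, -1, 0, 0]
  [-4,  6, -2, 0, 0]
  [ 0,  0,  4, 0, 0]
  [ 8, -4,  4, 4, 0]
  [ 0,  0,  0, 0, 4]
A Jordan chain for λ = 4 of length 2:
v_1 = (-2, -4, 0, 8, 0)ᵀ
v_2 = (1, 0, 0, 0, 0)ᵀ

Let N = A − (4)·I. We want v_2 with N^2 v_2 = 0 but N^1 v_2 ≠ 0; then v_{j-1} := N · v_j for j = 2, …, 2.

Pick v_2 = (1, 0, 0, 0, 0)ᵀ.
Then v_1 = N · v_2 = (-2, -4, 0, 8, 0)ᵀ.

Sanity check: (A − (4)·I) v_1 = (0, 0, 0, 0, 0)ᵀ = 0. ✓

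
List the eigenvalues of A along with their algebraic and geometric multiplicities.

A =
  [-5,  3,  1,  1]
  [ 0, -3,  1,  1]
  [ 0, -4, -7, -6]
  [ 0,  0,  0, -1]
λ = -5: alg = 3, geom = 1; λ = -1: alg = 1, geom = 1

Step 1 — factor the characteristic polynomial to read off the algebraic multiplicities:
  χ_A(x) = (x + 1)*(x + 5)^3

Step 2 — compute geometric multiplicities via the rank-nullity identity g(λ) = n − rank(A − λI):
  rank(A − (-5)·I) = 3, so dim ker(A − (-5)·I) = n − 3 = 1
  rank(A − (-1)·I) = 3, so dim ker(A − (-1)·I) = n − 3 = 1

Summary:
  λ = -5: algebraic multiplicity = 3, geometric multiplicity = 1
  λ = -1: algebraic multiplicity = 1, geometric multiplicity = 1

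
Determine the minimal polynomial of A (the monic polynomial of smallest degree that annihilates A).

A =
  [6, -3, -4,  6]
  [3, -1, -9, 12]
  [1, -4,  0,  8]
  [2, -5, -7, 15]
x^3 - 15*x^2 + 75*x - 125

The characteristic polynomial is χ_A(x) = (x - 5)^4, so the eigenvalues are known. The minimal polynomial is
  m_A(x) = Π_λ (x − λ)^{k_λ}
where k_λ is the size of the *largest* Jordan block for λ (equivalently, the smallest k with (A − λI)^k v = 0 for every generalised eigenvector v of λ).

  λ = 5: largest Jordan block has size 3, contributing (x − 5)^3

So m_A(x) = (x - 5)^3 = x^3 - 15*x^2 + 75*x - 125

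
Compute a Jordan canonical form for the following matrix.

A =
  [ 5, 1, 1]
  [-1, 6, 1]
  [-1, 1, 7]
J_3(6)

The characteristic polynomial is
  det(x·I − A) = x^3 - 18*x^2 + 108*x - 216 = (x - 6)^3

Eigenvalues and multiplicities (the geometric multiplicity of λ is n − rank(A − λI), which equals the number of Jordan blocks for λ):
  λ = 6: algebraic multiplicity = 3, geometric multiplicity = 1

Determining the block sizes for each eigenvalue:
  λ = 6: one block (gm = 1), so the single block has size am = 3 → block sizes [3]

Assembling the blocks gives a Jordan form
J =
  [6, 1, 0]
  [0, 6, 1]
  [0, 0, 6]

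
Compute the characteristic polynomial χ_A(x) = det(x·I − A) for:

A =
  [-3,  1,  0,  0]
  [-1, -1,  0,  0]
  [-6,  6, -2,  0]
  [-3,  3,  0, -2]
x^4 + 8*x^3 + 24*x^2 + 32*x + 16

Expanding det(x·I − A) (e.g. by cofactor expansion or by noting that A is similar to its Jordan form J, which has the same characteristic polynomial as A) gives
  χ_A(x) = x^4 + 8*x^3 + 24*x^2 + 32*x + 16
which factors as (x + 2)^4. The eigenvalues (with algebraic multiplicities) are λ = -2 with multiplicity 4.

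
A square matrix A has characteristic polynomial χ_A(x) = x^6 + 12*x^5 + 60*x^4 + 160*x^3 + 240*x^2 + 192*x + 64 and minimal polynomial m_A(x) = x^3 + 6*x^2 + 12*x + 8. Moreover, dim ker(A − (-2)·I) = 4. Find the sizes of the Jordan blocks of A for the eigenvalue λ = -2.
Block sizes for λ = -2: [3, 1, 1, 1]

Step 1 — from the characteristic polynomial, algebraic multiplicity of λ = -2 is 6. From dim ker(A − (-2)·I) = 4, there are exactly 4 Jordan blocks for λ = -2.
Step 2 — from the minimal polynomial, the factor (x + 2)^3 tells us the largest block for λ = -2 has size 3.
Step 3 — with total size 6, 4 blocks, and largest block 3, the block sizes (in nonincreasing order) are [3, 1, 1, 1].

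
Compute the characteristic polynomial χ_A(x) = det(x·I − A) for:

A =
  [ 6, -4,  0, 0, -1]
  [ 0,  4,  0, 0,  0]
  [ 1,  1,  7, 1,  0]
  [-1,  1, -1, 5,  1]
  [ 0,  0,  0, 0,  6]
x^5 - 28*x^4 + 312*x^3 - 1728*x^2 + 4752*x - 5184

Expanding det(x·I − A) (e.g. by cofactor expansion or by noting that A is similar to its Jordan form J, which has the same characteristic polynomial as A) gives
  χ_A(x) = x^5 - 28*x^4 + 312*x^3 - 1728*x^2 + 4752*x - 5184
which factors as (x - 6)^4*(x - 4). The eigenvalues (with algebraic multiplicities) are λ = 4 with multiplicity 1, λ = 6 with multiplicity 4.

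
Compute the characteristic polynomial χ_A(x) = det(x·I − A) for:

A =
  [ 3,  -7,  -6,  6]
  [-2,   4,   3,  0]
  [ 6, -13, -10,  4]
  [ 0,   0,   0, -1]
x^4 + 4*x^3 + 6*x^2 + 4*x + 1

Expanding det(x·I − A) (e.g. by cofactor expansion or by noting that A is similar to its Jordan form J, which has the same characteristic polynomial as A) gives
  χ_A(x) = x^4 + 4*x^3 + 6*x^2 + 4*x + 1
which factors as (x + 1)^4. The eigenvalues (with algebraic multiplicities) are λ = -1 with multiplicity 4.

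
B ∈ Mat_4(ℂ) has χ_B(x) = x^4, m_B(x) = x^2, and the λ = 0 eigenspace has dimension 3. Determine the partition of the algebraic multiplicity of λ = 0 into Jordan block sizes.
Block sizes for λ = 0: [2, 1, 1]

Step 1 — from the characteristic polynomial, algebraic multiplicity of λ = 0 is 4. From dim ker(B − (0)·I) = 3, there are exactly 3 Jordan blocks for λ = 0.
Step 2 — from the minimal polynomial, the factor (x − 0)^2 tells us the largest block for λ = 0 has size 2.
Step 3 — with total size 4, 3 blocks, and largest block 2, the block sizes (in nonincreasing order) are [2, 1, 1].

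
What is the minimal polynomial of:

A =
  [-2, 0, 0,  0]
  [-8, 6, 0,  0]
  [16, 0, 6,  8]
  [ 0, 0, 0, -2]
x^2 - 4*x - 12

The characteristic polynomial is χ_A(x) = (x - 6)^2*(x + 2)^2, so the eigenvalues are known. The minimal polynomial is
  m_A(x) = Π_λ (x − λ)^{k_λ}
where k_λ is the size of the *largest* Jordan block for λ (equivalently, the smallest k with (A − λI)^k v = 0 for every generalised eigenvector v of λ).

  λ = -2: largest Jordan block has size 1, contributing (x + 2)
  λ = 6: largest Jordan block has size 1, contributing (x − 6)

So m_A(x) = (x - 6)*(x + 2) = x^2 - 4*x - 12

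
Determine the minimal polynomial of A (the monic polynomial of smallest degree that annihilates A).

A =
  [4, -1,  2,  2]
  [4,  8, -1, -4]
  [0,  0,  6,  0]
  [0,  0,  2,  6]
x^3 - 18*x^2 + 108*x - 216

The characteristic polynomial is χ_A(x) = (x - 6)^4, so the eigenvalues are known. The minimal polynomial is
  m_A(x) = Π_λ (x − λ)^{k_λ}
where k_λ is the size of the *largest* Jordan block for λ (equivalently, the smallest k with (A − λI)^k v = 0 for every generalised eigenvector v of λ).

  λ = 6: largest Jordan block has size 3, contributing (x − 6)^3

So m_A(x) = (x - 6)^3 = x^3 - 18*x^2 + 108*x - 216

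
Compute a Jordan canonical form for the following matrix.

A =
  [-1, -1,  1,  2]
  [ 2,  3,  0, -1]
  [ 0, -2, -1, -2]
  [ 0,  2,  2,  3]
J_3(1) ⊕ J_1(1)

The characteristic polynomial is
  det(x·I − A) = x^4 - 4*x^3 + 6*x^2 - 4*x + 1 = (x - 1)^4

Eigenvalues and multiplicities (the geometric multiplicity of λ is n − rank(A − λI), which equals the number of Jordan blocks for λ):
  λ = 1: algebraic multiplicity = 4, geometric multiplicity = 2

Determining the block sizes for each eigenvalue:
  λ = 1: with am = 4 and gm = 2, the partition is not yet determined (e.g. several partitions of 4 into 2 parts exist). Let N = A − (1)·I. Computing rank(N^1) = 2, rank(N^2) = 1, rank(N^3) = 0; the number of blocks of size ≥ j is rank(N^{j−1}) − rank(N^j), giving [2, 1, 1]. So we have 1 block(s) of size 3, 1 block(s) of size 1 → block sizes [3, 1]

Assembling the blocks gives a Jordan form
J =
  [1, 1, 0, 0]
  [0, 1, 1, 0]
  [0, 0, 1, 0]
  [0, 0, 0, 1]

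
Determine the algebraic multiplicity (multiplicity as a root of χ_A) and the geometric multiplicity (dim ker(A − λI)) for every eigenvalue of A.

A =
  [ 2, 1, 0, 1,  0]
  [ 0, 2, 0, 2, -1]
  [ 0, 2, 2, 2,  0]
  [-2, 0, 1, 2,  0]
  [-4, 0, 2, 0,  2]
λ = 2: alg = 5, geom = 2

Step 1 — factor the characteristic polynomial to read off the algebraic multiplicities:
  χ_A(x) = (x - 2)^5

Step 2 — compute geometric multiplicities via the rank-nullity identity g(λ) = n − rank(A − λI):
  rank(A − (2)·I) = 3, so dim ker(A − (2)·I) = n − 3 = 2

Summary:
  λ = 2: algebraic multiplicity = 5, geometric multiplicity = 2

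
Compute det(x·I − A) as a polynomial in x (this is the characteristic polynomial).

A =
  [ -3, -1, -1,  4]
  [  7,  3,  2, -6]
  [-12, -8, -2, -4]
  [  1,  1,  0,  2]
x^4

Expanding det(x·I − A) (e.g. by cofactor expansion or by noting that A is similar to its Jordan form J, which has the same characteristic polynomial as A) gives
  χ_A(x) = x^4
which factors as x^4. The eigenvalues (with algebraic multiplicities) are λ = 0 with multiplicity 4.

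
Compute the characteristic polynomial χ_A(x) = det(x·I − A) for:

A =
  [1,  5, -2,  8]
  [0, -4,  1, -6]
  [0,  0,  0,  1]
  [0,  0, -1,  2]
x^4 + x^3 - 9*x^2 + 11*x - 4

Expanding det(x·I − A) (e.g. by cofactor expansion or by noting that A is similar to its Jordan form J, which has the same characteristic polynomial as A) gives
  χ_A(x) = x^4 + x^3 - 9*x^2 + 11*x - 4
which factors as (x - 1)^3*(x + 4). The eigenvalues (with algebraic multiplicities) are λ = -4 with multiplicity 1, λ = 1 with multiplicity 3.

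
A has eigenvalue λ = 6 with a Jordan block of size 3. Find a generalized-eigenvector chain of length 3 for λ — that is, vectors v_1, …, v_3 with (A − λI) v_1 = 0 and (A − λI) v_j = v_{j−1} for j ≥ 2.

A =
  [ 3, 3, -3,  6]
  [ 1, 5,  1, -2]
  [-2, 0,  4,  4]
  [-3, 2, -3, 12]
A Jordan chain for λ = 6 of length 3:
v_1 = (0, 0, -2, -1)ᵀ
v_2 = (-3, 1, -2, -3)ᵀ
v_3 = (1, 0, 0, 0)ᵀ

Let N = A − (6)·I. We want v_3 with N^3 v_3 = 0 but N^2 v_3 ≠ 0; then v_{j-1} := N · v_j for j = 3, …, 2.

Pick v_3 = (1, 0, 0, 0)ᵀ.
Then v_2 = N · v_3 = (-3, 1, -2, -3)ᵀ.
Then v_1 = N · v_2 = (0, 0, -2, -1)ᵀ.

Sanity check: (A − (6)·I) v_1 = (0, 0, 0, 0)ᵀ = 0. ✓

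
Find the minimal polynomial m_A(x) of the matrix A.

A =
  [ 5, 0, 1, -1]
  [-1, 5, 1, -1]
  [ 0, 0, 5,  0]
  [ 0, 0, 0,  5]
x^3 - 15*x^2 + 75*x - 125

The characteristic polynomial is χ_A(x) = (x - 5)^4, so the eigenvalues are known. The minimal polynomial is
  m_A(x) = Π_λ (x − λ)^{k_λ}
where k_λ is the size of the *largest* Jordan block for λ (equivalently, the smallest k with (A − λI)^k v = 0 for every generalised eigenvector v of λ).

  λ = 5: largest Jordan block has size 3, contributing (x − 5)^3

So m_A(x) = (x - 5)^3 = x^3 - 15*x^2 + 75*x - 125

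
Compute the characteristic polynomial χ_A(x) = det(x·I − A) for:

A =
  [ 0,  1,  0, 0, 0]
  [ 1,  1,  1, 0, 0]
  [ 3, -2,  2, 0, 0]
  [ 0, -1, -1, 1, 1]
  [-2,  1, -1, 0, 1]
x^5 - 5*x^4 + 10*x^3 - 10*x^2 + 5*x - 1

Expanding det(x·I − A) (e.g. by cofactor expansion or by noting that A is similar to its Jordan form J, which has the same characteristic polynomial as A) gives
  χ_A(x) = x^5 - 5*x^4 + 10*x^3 - 10*x^2 + 5*x - 1
which factors as (x - 1)^5. The eigenvalues (with algebraic multiplicities) are λ = 1 with multiplicity 5.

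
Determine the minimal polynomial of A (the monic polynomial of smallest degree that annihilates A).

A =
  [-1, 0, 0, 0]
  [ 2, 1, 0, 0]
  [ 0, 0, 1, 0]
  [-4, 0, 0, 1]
x^2 - 1

The characteristic polynomial is χ_A(x) = (x - 1)^3*(x + 1), so the eigenvalues are known. The minimal polynomial is
  m_A(x) = Π_λ (x − λ)^{k_λ}
where k_λ is the size of the *largest* Jordan block for λ (equivalently, the smallest k with (A − λI)^k v = 0 for every generalised eigenvector v of λ).

  λ = -1: largest Jordan block has size 1, contributing (x + 1)
  λ = 1: largest Jordan block has size 1, contributing (x − 1)

So m_A(x) = (x - 1)*(x + 1) = x^2 - 1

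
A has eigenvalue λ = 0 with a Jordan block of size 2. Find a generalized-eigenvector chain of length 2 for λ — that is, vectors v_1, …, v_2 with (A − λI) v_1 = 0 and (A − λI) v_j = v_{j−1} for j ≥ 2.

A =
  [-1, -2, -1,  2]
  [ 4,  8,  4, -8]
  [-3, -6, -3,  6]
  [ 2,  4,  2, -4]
A Jordan chain for λ = 0 of length 2:
v_1 = (-1, 4, -3, 2)ᵀ
v_2 = (1, 0, 0, 0)ᵀ

Let N = A − (0)·I. We want v_2 with N^2 v_2 = 0 but N^1 v_2 ≠ 0; then v_{j-1} := N · v_j for j = 2, …, 2.

Pick v_2 = (1, 0, 0, 0)ᵀ.
Then v_1 = N · v_2 = (-1, 4, -3, 2)ᵀ.

Sanity check: (A − (0)·I) v_1 = (0, 0, 0, 0)ᵀ = 0. ✓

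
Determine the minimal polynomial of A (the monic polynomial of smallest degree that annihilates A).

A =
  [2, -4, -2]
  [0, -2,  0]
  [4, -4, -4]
x^2 + 2*x

The characteristic polynomial is χ_A(x) = x*(x + 2)^2, so the eigenvalues are known. The minimal polynomial is
  m_A(x) = Π_λ (x − λ)^{k_λ}
where k_λ is the size of the *largest* Jordan block for λ (equivalently, the smallest k with (A − λI)^k v = 0 for every generalised eigenvector v of λ).

  λ = -2: largest Jordan block has size 1, contributing (x + 2)
  λ = 0: largest Jordan block has size 1, contributing (x − 0)

So m_A(x) = x*(x + 2) = x^2 + 2*x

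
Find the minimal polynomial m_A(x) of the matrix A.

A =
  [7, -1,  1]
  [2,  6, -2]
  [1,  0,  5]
x^3 - 18*x^2 + 108*x - 216

The characteristic polynomial is χ_A(x) = (x - 6)^3, so the eigenvalues are known. The minimal polynomial is
  m_A(x) = Π_λ (x − λ)^{k_λ}
where k_λ is the size of the *largest* Jordan block for λ (equivalently, the smallest k with (A − λI)^k v = 0 for every generalised eigenvector v of λ).

  λ = 6: largest Jordan block has size 3, contributing (x − 6)^3

So m_A(x) = (x - 6)^3 = x^3 - 18*x^2 + 108*x - 216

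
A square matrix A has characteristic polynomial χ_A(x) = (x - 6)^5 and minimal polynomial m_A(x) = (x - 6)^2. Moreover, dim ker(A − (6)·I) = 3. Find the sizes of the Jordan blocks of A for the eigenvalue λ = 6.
Block sizes for λ = 6: [2, 2, 1]

Step 1 — from the characteristic polynomial, algebraic multiplicity of λ = 6 is 5. From dim ker(A − (6)·I) = 3, there are exactly 3 Jordan blocks for λ = 6.
Step 2 — from the minimal polynomial, the factor (x − 6)^2 tells us the largest block for λ = 6 has size 2.
Step 3 — with total size 5, 3 blocks, and largest block 2, the block sizes (in nonincreasing order) are [2, 2, 1].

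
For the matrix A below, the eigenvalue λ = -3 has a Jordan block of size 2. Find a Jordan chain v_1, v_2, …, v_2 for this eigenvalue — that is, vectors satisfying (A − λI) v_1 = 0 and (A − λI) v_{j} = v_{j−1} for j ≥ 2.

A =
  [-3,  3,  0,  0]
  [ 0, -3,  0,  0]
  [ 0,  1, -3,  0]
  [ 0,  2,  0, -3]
A Jordan chain for λ = -3 of length 2:
v_1 = (3, 0, 1, 2)ᵀ
v_2 = (0, 1, 0, 0)ᵀ

Let N = A − (-3)·I. We want v_2 with N^2 v_2 = 0 but N^1 v_2 ≠ 0; then v_{j-1} := N · v_j for j = 2, …, 2.

Pick v_2 = (0, 1, 0, 0)ᵀ.
Then v_1 = N · v_2 = (3, 0, 1, 2)ᵀ.

Sanity check: (A − (-3)·I) v_1 = (0, 0, 0, 0)ᵀ = 0. ✓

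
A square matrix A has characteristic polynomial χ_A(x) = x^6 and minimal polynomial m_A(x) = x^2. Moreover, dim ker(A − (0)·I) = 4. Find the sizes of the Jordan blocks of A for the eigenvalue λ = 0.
Block sizes for λ = 0: [2, 2, 1, 1]

Step 1 — from the characteristic polynomial, algebraic multiplicity of λ = 0 is 6. From dim ker(A − (0)·I) = 4, there are exactly 4 Jordan blocks for λ = 0.
Step 2 — from the minimal polynomial, the factor (x − 0)^2 tells us the largest block for λ = 0 has size 2.
Step 3 — with total size 6, 4 blocks, and largest block 2, the block sizes (in nonincreasing order) are [2, 2, 1, 1].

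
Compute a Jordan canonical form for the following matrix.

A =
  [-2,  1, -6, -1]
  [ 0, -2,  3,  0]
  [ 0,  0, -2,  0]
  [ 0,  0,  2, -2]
J_3(-2) ⊕ J_1(-2)

The characteristic polynomial is
  det(x·I − A) = x^4 + 8*x^3 + 24*x^2 + 32*x + 16 = (x + 2)^4

Eigenvalues and multiplicities (the geometric multiplicity of λ is n − rank(A − λI), which equals the number of Jordan blocks for λ):
  λ = -2: algebraic multiplicity = 4, geometric multiplicity = 2

Determining the block sizes for each eigenvalue:
  λ = -2: with am = 4 and gm = 2, the partition is not yet determined (e.g. several partitions of 4 into 2 parts exist). Let N = A − (-2)·I. Computing rank(N^1) = 2, rank(N^2) = 1, rank(N^3) = 0; the number of blocks of size ≥ j is rank(N^{j−1}) − rank(N^j), giving [2, 1, 1]. So we have 1 block(s) of size 3, 1 block(s) of size 1 → block sizes [3, 1]

Assembling the blocks gives a Jordan form
J =
  [-2,  1,  0,  0]
  [ 0, -2,  1,  0]
  [ 0,  0, -2,  0]
  [ 0,  0,  0, -2]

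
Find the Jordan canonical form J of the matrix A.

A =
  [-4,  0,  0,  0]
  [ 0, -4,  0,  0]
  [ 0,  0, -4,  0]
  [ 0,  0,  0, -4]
J_1(-4) ⊕ J_1(-4) ⊕ J_1(-4) ⊕ J_1(-4)

The characteristic polynomial is
  det(x·I − A) = x^4 + 16*x^3 + 96*x^2 + 256*x + 256 = (x + 4)^4

Eigenvalues and multiplicities (the geometric multiplicity of λ is n − rank(A − λI), which equals the number of Jordan blocks for λ):
  λ = -4: algebraic multiplicity = 4, geometric multiplicity = 4

Determining the block sizes for each eigenvalue:
  λ = -4: gm = am = 4, so every block has size 1 → block sizes [1, 1, 1, 1]

Assembling the blocks gives a Jordan form
J =
  [-4,  0,  0,  0]
  [ 0, -4,  0,  0]
  [ 0,  0, -4,  0]
  [ 0,  0,  0, -4]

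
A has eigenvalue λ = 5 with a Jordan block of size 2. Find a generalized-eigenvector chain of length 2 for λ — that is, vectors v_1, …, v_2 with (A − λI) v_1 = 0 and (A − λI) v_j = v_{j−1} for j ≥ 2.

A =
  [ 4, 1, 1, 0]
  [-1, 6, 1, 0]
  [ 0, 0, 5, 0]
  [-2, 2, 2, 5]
A Jordan chain for λ = 5 of length 2:
v_1 = (-1, -1, 0, -2)ᵀ
v_2 = (1, 0, 0, 0)ᵀ

Let N = A − (5)·I. We want v_2 with N^2 v_2 = 0 but N^1 v_2 ≠ 0; then v_{j-1} := N · v_j for j = 2, …, 2.

Pick v_2 = (1, 0, 0, 0)ᵀ.
Then v_1 = N · v_2 = (-1, -1, 0, -2)ᵀ.

Sanity check: (A − (5)·I) v_1 = (0, 0, 0, 0)ᵀ = 0. ✓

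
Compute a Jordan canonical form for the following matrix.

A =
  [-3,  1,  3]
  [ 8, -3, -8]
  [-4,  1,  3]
J_3(-1)

The characteristic polynomial is
  det(x·I − A) = x^3 + 3*x^2 + 3*x + 1 = (x + 1)^3

Eigenvalues and multiplicities (the geometric multiplicity of λ is n − rank(A − λI), which equals the number of Jordan blocks for λ):
  λ = -1: algebraic multiplicity = 3, geometric multiplicity = 1

Determining the block sizes for each eigenvalue:
  λ = -1: one block (gm = 1), so the single block has size am = 3 → block sizes [3]

Assembling the blocks gives a Jordan form
J =
  [-1,  1,  0]
  [ 0, -1,  1]
  [ 0,  0, -1]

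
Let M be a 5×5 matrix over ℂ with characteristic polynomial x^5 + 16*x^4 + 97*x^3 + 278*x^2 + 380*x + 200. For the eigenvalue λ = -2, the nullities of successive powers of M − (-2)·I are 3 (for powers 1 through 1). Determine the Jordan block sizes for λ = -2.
Block sizes for λ = -2: [1, 1, 1]

From the dimensions of kernels of powers, the number of Jordan blocks of size at least j is d_j − d_{j−1} where d_j = dim ker(N^j) (with d_0 = 0). Computing the differences gives [3].
The number of blocks of size exactly k is (#blocks of size ≥ k) − (#blocks of size ≥ k + 1), so the partition is: 3 block(s) of size 1.
In nonincreasing order the block sizes are [1, 1, 1].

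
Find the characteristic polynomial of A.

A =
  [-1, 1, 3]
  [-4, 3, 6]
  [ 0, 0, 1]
x^3 - 3*x^2 + 3*x - 1

Expanding det(x·I − A) (e.g. by cofactor expansion or by noting that A is similar to its Jordan form J, which has the same characteristic polynomial as A) gives
  χ_A(x) = x^3 - 3*x^2 + 3*x - 1
which factors as (x - 1)^3. The eigenvalues (with algebraic multiplicities) are λ = 1 with multiplicity 3.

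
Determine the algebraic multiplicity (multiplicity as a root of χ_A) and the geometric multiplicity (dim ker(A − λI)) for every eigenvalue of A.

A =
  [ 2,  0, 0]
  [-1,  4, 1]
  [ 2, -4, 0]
λ = 2: alg = 3, geom = 2

Step 1 — factor the characteristic polynomial to read off the algebraic multiplicities:
  χ_A(x) = (x - 2)^3

Step 2 — compute geometric multiplicities via the rank-nullity identity g(λ) = n − rank(A − λI):
  rank(A − (2)·I) = 1, so dim ker(A − (2)·I) = n − 1 = 2

Summary:
  λ = 2: algebraic multiplicity = 3, geometric multiplicity = 2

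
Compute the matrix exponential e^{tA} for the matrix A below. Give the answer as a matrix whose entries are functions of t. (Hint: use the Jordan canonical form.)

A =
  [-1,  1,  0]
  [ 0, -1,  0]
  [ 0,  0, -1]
e^{tA} =
  [exp(-t), t*exp(-t), 0]
  [0, exp(-t), 0]
  [0, 0, exp(-t)]

Strategy: write A = P · J · P⁻¹ where J is a Jordan canonical form, so e^{tA} = P · e^{tJ} · P⁻¹, and e^{tJ} can be computed block-by-block.

A has Jordan form
J =
  [-1,  1,  0]
  [ 0, -1,  0]
  [ 0,  0, -1]
(up to reordering of blocks).

Per-block formulas:
  For a 1×1 block at λ = -1: exp(t · [-1]) = [e^(-1t)].
  For a 2×2 Jordan block J_2(-1): exp(t · J_2(-1)) = e^(-1t)·(I + t·N), where N is the 2×2 nilpotent shift.

After assembling e^{tJ} and conjugating by P, we get:

e^{tA} =
  [exp(-t), t*exp(-t), 0]
  [0, exp(-t), 0]
  [0, 0, exp(-t)]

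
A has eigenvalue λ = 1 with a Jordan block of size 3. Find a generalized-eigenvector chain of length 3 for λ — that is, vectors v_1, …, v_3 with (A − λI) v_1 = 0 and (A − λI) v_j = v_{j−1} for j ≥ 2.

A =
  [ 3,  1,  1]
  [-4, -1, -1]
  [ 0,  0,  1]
A Jordan chain for λ = 1 of length 3:
v_1 = (1, -2, 0)ᵀ
v_2 = (1, -1, 0)ᵀ
v_3 = (0, 0, 1)ᵀ

Let N = A − (1)·I. We want v_3 with N^3 v_3 = 0 but N^2 v_3 ≠ 0; then v_{j-1} := N · v_j for j = 3, …, 2.

Pick v_3 = (0, 0, 1)ᵀ.
Then v_2 = N · v_3 = (1, -1, 0)ᵀ.
Then v_1 = N · v_2 = (1, -2, 0)ᵀ.

Sanity check: (A − (1)·I) v_1 = (0, 0, 0)ᵀ = 0. ✓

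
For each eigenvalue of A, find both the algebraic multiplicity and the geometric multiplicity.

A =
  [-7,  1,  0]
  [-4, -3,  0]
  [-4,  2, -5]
λ = -5: alg = 3, geom = 2

Step 1 — factor the characteristic polynomial to read off the algebraic multiplicities:
  χ_A(x) = (x + 5)^3

Step 2 — compute geometric multiplicities via the rank-nullity identity g(λ) = n − rank(A − λI):
  rank(A − (-5)·I) = 1, so dim ker(A − (-5)·I) = n − 1 = 2

Summary:
  λ = -5: algebraic multiplicity = 3, geometric multiplicity = 2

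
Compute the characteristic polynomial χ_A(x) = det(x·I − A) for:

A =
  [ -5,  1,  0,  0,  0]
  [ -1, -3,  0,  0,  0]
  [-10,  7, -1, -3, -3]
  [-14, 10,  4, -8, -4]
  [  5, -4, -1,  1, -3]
x^5 + 20*x^4 + 160*x^3 + 640*x^2 + 1280*x + 1024

Expanding det(x·I − A) (e.g. by cofactor expansion or by noting that A is similar to its Jordan form J, which has the same characteristic polynomial as A) gives
  χ_A(x) = x^5 + 20*x^4 + 160*x^3 + 640*x^2 + 1280*x + 1024
which factors as (x + 4)^5. The eigenvalues (with algebraic multiplicities) are λ = -4 with multiplicity 5.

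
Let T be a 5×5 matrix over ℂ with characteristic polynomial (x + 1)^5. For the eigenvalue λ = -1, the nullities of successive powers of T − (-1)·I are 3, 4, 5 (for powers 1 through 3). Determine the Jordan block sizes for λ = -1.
Block sizes for λ = -1: [3, 1, 1]

From the dimensions of kernels of powers, the number of Jordan blocks of size at least j is d_j − d_{j−1} where d_j = dim ker(N^j) (with d_0 = 0). Computing the differences gives [3, 1, 1].
The number of blocks of size exactly k is (#blocks of size ≥ k) − (#blocks of size ≥ k + 1), so the partition is: 2 block(s) of size 1, 1 block(s) of size 3.
In nonincreasing order the block sizes are [3, 1, 1].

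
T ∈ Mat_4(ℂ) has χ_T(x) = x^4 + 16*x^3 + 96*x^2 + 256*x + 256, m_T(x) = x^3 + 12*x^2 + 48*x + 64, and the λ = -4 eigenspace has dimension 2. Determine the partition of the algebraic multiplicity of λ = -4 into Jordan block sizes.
Block sizes for λ = -4: [3, 1]

Step 1 — from the characteristic polynomial, algebraic multiplicity of λ = -4 is 4. From dim ker(T − (-4)·I) = 2, there are exactly 2 Jordan blocks for λ = -4.
Step 2 — from the minimal polynomial, the factor (x + 4)^3 tells us the largest block for λ = -4 has size 3.
Step 3 — with total size 4, 2 blocks, and largest block 3, the block sizes (in nonincreasing order) are [3, 1].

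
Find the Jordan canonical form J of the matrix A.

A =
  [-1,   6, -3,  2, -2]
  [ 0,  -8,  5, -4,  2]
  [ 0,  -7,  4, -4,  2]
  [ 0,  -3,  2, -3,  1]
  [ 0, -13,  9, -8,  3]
J_3(-1) ⊕ J_2(-1)

The characteristic polynomial is
  det(x·I − A) = x^5 + 5*x^4 + 10*x^3 + 10*x^2 + 5*x + 1 = (x + 1)^5

Eigenvalues and multiplicities (the geometric multiplicity of λ is n − rank(A − λI), which equals the number of Jordan blocks for λ):
  λ = -1: algebraic multiplicity = 5, geometric multiplicity = 2

Determining the block sizes for each eigenvalue:
  λ = -1: with am = 5 and gm = 2, the partition is not yet determined (e.g. several partitions of 5 into 2 parts exist). Let N = A − (-1)·I. Computing rank(N^1) = 3, rank(N^2) = 1, rank(N^3) = 0; the number of blocks of size ≥ j is rank(N^{j−1}) − rank(N^j), giving [2, 2, 1]. So we have 1 block(s) of size 3, 1 block(s) of size 2 → block sizes [3, 2]

Assembling the blocks gives a Jordan form
J =
  [-1,  1,  0,  0,  0]
  [ 0, -1,  1,  0,  0]
  [ 0,  0, -1,  0,  0]
  [ 0,  0,  0, -1,  1]
  [ 0,  0,  0,  0, -1]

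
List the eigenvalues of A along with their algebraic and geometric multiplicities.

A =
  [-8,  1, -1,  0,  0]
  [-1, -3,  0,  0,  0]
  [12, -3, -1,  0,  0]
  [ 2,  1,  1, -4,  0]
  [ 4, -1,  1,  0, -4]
λ = -4: alg = 5, geom = 3

Step 1 — factor the characteristic polynomial to read off the algebraic multiplicities:
  χ_A(x) = (x + 4)^5

Step 2 — compute geometric multiplicities via the rank-nullity identity g(λ) = n − rank(A − λI):
  rank(A − (-4)·I) = 2, so dim ker(A − (-4)·I) = n − 2 = 3

Summary:
  λ = -4: algebraic multiplicity = 5, geometric multiplicity = 3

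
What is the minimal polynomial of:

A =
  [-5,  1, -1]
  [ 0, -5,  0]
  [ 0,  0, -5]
x^2 + 10*x + 25

The characteristic polynomial is χ_A(x) = (x + 5)^3, so the eigenvalues are known. The minimal polynomial is
  m_A(x) = Π_λ (x − λ)^{k_λ}
where k_λ is the size of the *largest* Jordan block for λ (equivalently, the smallest k with (A − λI)^k v = 0 for every generalised eigenvector v of λ).

  λ = -5: largest Jordan block has size 2, contributing (x + 5)^2

So m_A(x) = (x + 5)^2 = x^2 + 10*x + 25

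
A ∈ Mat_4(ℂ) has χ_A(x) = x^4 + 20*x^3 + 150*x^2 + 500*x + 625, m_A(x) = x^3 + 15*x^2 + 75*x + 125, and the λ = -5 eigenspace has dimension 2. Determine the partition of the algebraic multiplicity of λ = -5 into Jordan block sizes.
Block sizes for λ = -5: [3, 1]

Step 1 — from the characteristic polynomial, algebraic multiplicity of λ = -5 is 4. From dim ker(A − (-5)·I) = 2, there are exactly 2 Jordan blocks for λ = -5.
Step 2 — from the minimal polynomial, the factor (x + 5)^3 tells us the largest block for λ = -5 has size 3.
Step 3 — with total size 4, 2 blocks, and largest block 3, the block sizes (in nonincreasing order) are [3, 1].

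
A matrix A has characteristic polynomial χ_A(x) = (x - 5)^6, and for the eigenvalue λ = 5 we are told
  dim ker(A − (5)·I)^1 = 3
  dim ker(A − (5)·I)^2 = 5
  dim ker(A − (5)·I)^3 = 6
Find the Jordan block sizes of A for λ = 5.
Block sizes for λ = 5: [3, 2, 1]

From the dimensions of kernels of powers, the number of Jordan blocks of size at least j is d_j − d_{j−1} where d_j = dim ker(N^j) (with d_0 = 0). Computing the differences gives [3, 2, 1].
The number of blocks of size exactly k is (#blocks of size ≥ k) − (#blocks of size ≥ k + 1), so the partition is: 1 block(s) of size 1, 1 block(s) of size 2, 1 block(s) of size 3.
In nonincreasing order the block sizes are [3, 2, 1].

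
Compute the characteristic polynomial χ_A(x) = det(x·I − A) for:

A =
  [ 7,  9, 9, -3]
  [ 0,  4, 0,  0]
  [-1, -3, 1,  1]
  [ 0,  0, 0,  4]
x^4 - 16*x^3 + 96*x^2 - 256*x + 256

Expanding det(x·I − A) (e.g. by cofactor expansion or by noting that A is similar to its Jordan form J, which has the same characteristic polynomial as A) gives
  χ_A(x) = x^4 - 16*x^3 + 96*x^2 - 256*x + 256
which factors as (x - 4)^4. The eigenvalues (with algebraic multiplicities) are λ = 4 with multiplicity 4.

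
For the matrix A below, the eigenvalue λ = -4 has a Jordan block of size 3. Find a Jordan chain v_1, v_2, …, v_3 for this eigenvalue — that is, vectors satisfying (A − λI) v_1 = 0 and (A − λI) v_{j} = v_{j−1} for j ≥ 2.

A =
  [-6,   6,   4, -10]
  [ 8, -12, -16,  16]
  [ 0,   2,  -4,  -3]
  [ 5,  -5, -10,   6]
A Jordan chain for λ = -4 of length 3:
v_1 = (2, 0, 1, 0)ᵀ
v_2 = (-2, 8, 0, 5)ᵀ
v_3 = (1, 0, 0, 0)ᵀ

Let N = A − (-4)·I. We want v_3 with N^3 v_3 = 0 but N^2 v_3 ≠ 0; then v_{j-1} := N · v_j for j = 3, …, 2.

Pick v_3 = (1, 0, 0, 0)ᵀ.
Then v_2 = N · v_3 = (-2, 8, 0, 5)ᵀ.
Then v_1 = N · v_2 = (2, 0, 1, 0)ᵀ.

Sanity check: (A − (-4)·I) v_1 = (0, 0, 0, 0)ᵀ = 0. ✓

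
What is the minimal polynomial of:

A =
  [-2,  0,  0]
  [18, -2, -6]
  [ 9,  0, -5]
x^2 + 7*x + 10

The characteristic polynomial is χ_A(x) = (x + 2)^2*(x + 5), so the eigenvalues are known. The minimal polynomial is
  m_A(x) = Π_λ (x − λ)^{k_λ}
where k_λ is the size of the *largest* Jordan block for λ (equivalently, the smallest k with (A − λI)^k v = 0 for every generalised eigenvector v of λ).

  λ = -5: largest Jordan block has size 1, contributing (x + 5)
  λ = -2: largest Jordan block has size 1, contributing (x + 2)

So m_A(x) = (x + 2)*(x + 5) = x^2 + 7*x + 10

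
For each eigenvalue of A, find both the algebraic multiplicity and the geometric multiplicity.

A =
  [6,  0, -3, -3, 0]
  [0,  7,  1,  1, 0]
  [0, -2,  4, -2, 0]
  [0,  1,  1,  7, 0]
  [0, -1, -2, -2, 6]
λ = 6: alg = 5, geom = 3

Step 1 — factor the characteristic polynomial to read off the algebraic multiplicities:
  χ_A(x) = (x - 6)^5

Step 2 — compute geometric multiplicities via the rank-nullity identity g(λ) = n − rank(A − λI):
  rank(A − (6)·I) = 2, so dim ker(A − (6)·I) = n − 2 = 3

Summary:
  λ = 6: algebraic multiplicity = 5, geometric multiplicity = 3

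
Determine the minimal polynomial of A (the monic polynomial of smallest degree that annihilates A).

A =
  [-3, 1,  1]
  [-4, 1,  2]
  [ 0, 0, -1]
x^2 + 2*x + 1

The characteristic polynomial is χ_A(x) = (x + 1)^3, so the eigenvalues are known. The minimal polynomial is
  m_A(x) = Π_λ (x − λ)^{k_λ}
where k_λ is the size of the *largest* Jordan block for λ (equivalently, the smallest k with (A − λI)^k v = 0 for every generalised eigenvector v of λ).

  λ = -1: largest Jordan block has size 2, contributing (x + 1)^2

So m_A(x) = (x + 1)^2 = x^2 + 2*x + 1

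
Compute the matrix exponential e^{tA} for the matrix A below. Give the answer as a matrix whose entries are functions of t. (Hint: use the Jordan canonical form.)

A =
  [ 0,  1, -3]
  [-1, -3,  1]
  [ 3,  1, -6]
e^{tA} =
  [-t^2*exp(-3*t)/2 + 3*t*exp(-3*t) + exp(-3*t), t*exp(-3*t), t^2*exp(-3*t)/2 - 3*t*exp(-3*t)]
  [-t*exp(-3*t), exp(-3*t), t*exp(-3*t)]
  [-t^2*exp(-3*t)/2 + 3*t*exp(-3*t), t*exp(-3*t), t^2*exp(-3*t)/2 - 3*t*exp(-3*t) + exp(-3*t)]

Strategy: write A = P · J · P⁻¹ where J is a Jordan canonical form, so e^{tA} = P · e^{tJ} · P⁻¹, and e^{tJ} can be computed block-by-block.

A has Jordan form
J =
  [-3,  1,  0]
  [ 0, -3,  1]
  [ 0,  0, -3]
(up to reordering of blocks).

Per-block formulas:
  For a 3×3 Jordan block J_3(-3): exp(t · J_3(-3)) = e^(-3t)·(I + t·N + (t^2/2)·N^2), where N is the 3×3 nilpotent shift.

After assembling e^{tJ} and conjugating by P, we get:

e^{tA} =
  [-t^2*exp(-3*t)/2 + 3*t*exp(-3*t) + exp(-3*t), t*exp(-3*t), t^2*exp(-3*t)/2 - 3*t*exp(-3*t)]
  [-t*exp(-3*t), exp(-3*t), t*exp(-3*t)]
  [-t^2*exp(-3*t)/2 + 3*t*exp(-3*t), t*exp(-3*t), t^2*exp(-3*t)/2 - 3*t*exp(-3*t) + exp(-3*t)]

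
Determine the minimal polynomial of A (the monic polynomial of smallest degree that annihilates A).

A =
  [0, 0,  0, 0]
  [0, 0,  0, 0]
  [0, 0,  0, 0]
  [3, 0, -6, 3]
x^2 - 3*x

The characteristic polynomial is χ_A(x) = x^3*(x - 3), so the eigenvalues are known. The minimal polynomial is
  m_A(x) = Π_λ (x − λ)^{k_λ}
where k_λ is the size of the *largest* Jordan block for λ (equivalently, the smallest k with (A − λI)^k v = 0 for every generalised eigenvector v of λ).

  λ = 0: largest Jordan block has size 1, contributing (x − 0)
  λ = 3: largest Jordan block has size 1, contributing (x − 3)

So m_A(x) = x*(x - 3) = x^2 - 3*x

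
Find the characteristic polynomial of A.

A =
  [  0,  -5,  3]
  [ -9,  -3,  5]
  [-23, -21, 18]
x^3 - 15*x^2 + 75*x - 125

Expanding det(x·I − A) (e.g. by cofactor expansion or by noting that A is similar to its Jordan form J, which has the same characteristic polynomial as A) gives
  χ_A(x) = x^3 - 15*x^2 + 75*x - 125
which factors as (x - 5)^3. The eigenvalues (with algebraic multiplicities) are λ = 5 with multiplicity 3.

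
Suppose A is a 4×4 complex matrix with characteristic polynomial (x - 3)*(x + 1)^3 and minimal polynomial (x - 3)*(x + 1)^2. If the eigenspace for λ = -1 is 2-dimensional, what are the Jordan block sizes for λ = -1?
Block sizes for λ = -1: [2, 1]

Step 1 — from the characteristic polynomial, algebraic multiplicity of λ = -1 is 3. From dim ker(A − (-1)·I) = 2, there are exactly 2 Jordan blocks for λ = -1.
Step 2 — from the minimal polynomial, the factor (x + 1)^2 tells us the largest block for λ = -1 has size 2.
Step 3 — with total size 3, 2 blocks, and largest block 2, the block sizes (in nonincreasing order) are [2, 1].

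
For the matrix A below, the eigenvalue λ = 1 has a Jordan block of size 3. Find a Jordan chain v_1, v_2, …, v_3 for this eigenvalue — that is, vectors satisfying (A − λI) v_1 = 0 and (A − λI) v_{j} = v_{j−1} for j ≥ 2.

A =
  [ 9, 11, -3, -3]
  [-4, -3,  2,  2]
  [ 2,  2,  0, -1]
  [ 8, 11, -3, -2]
A Jordan chain for λ = 1 of length 3:
v_1 = (-10, 4, -2, -10)ᵀ
v_2 = (8, -4, 2, 8)ᵀ
v_3 = (1, 0, 0, 0)ᵀ

Let N = A − (1)·I. We want v_3 with N^3 v_3 = 0 but N^2 v_3 ≠ 0; then v_{j-1} := N · v_j for j = 3, …, 2.

Pick v_3 = (1, 0, 0, 0)ᵀ.
Then v_2 = N · v_3 = (8, -4, 2, 8)ᵀ.
Then v_1 = N · v_2 = (-10, 4, -2, -10)ᵀ.

Sanity check: (A − (1)·I) v_1 = (0, 0, 0, 0)ᵀ = 0. ✓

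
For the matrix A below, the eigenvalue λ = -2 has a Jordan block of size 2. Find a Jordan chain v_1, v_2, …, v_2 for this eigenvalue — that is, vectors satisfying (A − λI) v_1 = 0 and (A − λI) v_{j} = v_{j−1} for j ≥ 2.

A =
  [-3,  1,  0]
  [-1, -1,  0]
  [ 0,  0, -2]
A Jordan chain for λ = -2 of length 2:
v_1 = (-1, -1, 0)ᵀ
v_2 = (1, 0, 0)ᵀ

Let N = A − (-2)·I. We want v_2 with N^2 v_2 = 0 but N^1 v_2 ≠ 0; then v_{j-1} := N · v_j for j = 2, …, 2.

Pick v_2 = (1, 0, 0)ᵀ.
Then v_1 = N · v_2 = (-1, -1, 0)ᵀ.

Sanity check: (A − (-2)·I) v_1 = (0, 0, 0)ᵀ = 0. ✓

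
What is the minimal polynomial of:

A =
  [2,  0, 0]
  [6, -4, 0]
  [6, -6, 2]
x^2 + 2*x - 8

The characteristic polynomial is χ_A(x) = (x - 2)^2*(x + 4), so the eigenvalues are known. The minimal polynomial is
  m_A(x) = Π_λ (x − λ)^{k_λ}
where k_λ is the size of the *largest* Jordan block for λ (equivalently, the smallest k with (A − λI)^k v = 0 for every generalised eigenvector v of λ).

  λ = -4: largest Jordan block has size 1, contributing (x + 4)
  λ = 2: largest Jordan block has size 1, contributing (x − 2)

So m_A(x) = (x - 2)*(x + 4) = x^2 + 2*x - 8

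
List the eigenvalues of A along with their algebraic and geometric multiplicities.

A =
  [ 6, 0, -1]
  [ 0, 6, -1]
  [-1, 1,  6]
λ = 6: alg = 3, geom = 1

Step 1 — factor the characteristic polynomial to read off the algebraic multiplicities:
  χ_A(x) = (x - 6)^3

Step 2 — compute geometric multiplicities via the rank-nullity identity g(λ) = n − rank(A − λI):
  rank(A − (6)·I) = 2, so dim ker(A − (6)·I) = n − 2 = 1

Summary:
  λ = 6: algebraic multiplicity = 3, geometric multiplicity = 1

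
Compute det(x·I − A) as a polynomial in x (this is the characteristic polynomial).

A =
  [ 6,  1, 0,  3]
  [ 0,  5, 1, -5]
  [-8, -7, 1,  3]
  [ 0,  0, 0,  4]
x^4 - 16*x^3 + 96*x^2 - 256*x + 256

Expanding det(x·I − A) (e.g. by cofactor expansion or by noting that A is similar to its Jordan form J, which has the same characteristic polynomial as A) gives
  χ_A(x) = x^4 - 16*x^3 + 96*x^2 - 256*x + 256
which factors as (x - 4)^4. The eigenvalues (with algebraic multiplicities) are λ = 4 with multiplicity 4.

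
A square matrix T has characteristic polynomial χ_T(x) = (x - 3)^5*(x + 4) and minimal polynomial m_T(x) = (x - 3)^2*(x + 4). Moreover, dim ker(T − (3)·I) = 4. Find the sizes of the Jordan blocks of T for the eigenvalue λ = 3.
Block sizes for λ = 3: [2, 1, 1, 1]

Step 1 — from the characteristic polynomial, algebraic multiplicity of λ = 3 is 5. From dim ker(T − (3)·I) = 4, there are exactly 4 Jordan blocks for λ = 3.
Step 2 — from the minimal polynomial, the factor (x − 3)^2 tells us the largest block for λ = 3 has size 2.
Step 3 — with total size 5, 4 blocks, and largest block 2, the block sizes (in nonincreasing order) are [2, 1, 1, 1].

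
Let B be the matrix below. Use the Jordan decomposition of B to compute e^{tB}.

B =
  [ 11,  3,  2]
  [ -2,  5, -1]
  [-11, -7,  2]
e^{tB} =
  [-3*t^2*exp(6*t)/2 + 5*t*exp(6*t) + exp(6*t), -t^2*exp(6*t) + 3*t*exp(6*t), -t^2*exp(6*t)/2 + 2*t*exp(6*t)]
  [3*t^2*exp(6*t)/2 - 2*t*exp(6*t), t^2*exp(6*t) - t*exp(6*t) + exp(6*t), t^2*exp(6*t)/2 - t*exp(6*t)]
  [3*t^2*exp(6*t)/2 - 11*t*exp(6*t), t^2*exp(6*t) - 7*t*exp(6*t), t^2*exp(6*t)/2 - 4*t*exp(6*t) + exp(6*t)]

Strategy: write B = P · J · P⁻¹ where J is a Jordan canonical form, so e^{tB} = P · e^{tJ} · P⁻¹, and e^{tJ} can be computed block-by-block.

B has Jordan form
J =
  [6, 1, 0]
  [0, 6, 1]
  [0, 0, 6]
(up to reordering of blocks).

Per-block formulas:
  For a 3×3 Jordan block J_3(6): exp(t · J_3(6)) = e^(6t)·(I + t·N + (t^2/2)·N^2), where N is the 3×3 nilpotent shift.

After assembling e^{tJ} and conjugating by P, we get:

e^{tB} =
  [-3*t^2*exp(6*t)/2 + 5*t*exp(6*t) + exp(6*t), -t^2*exp(6*t) + 3*t*exp(6*t), -t^2*exp(6*t)/2 + 2*t*exp(6*t)]
  [3*t^2*exp(6*t)/2 - 2*t*exp(6*t), t^2*exp(6*t) - t*exp(6*t) + exp(6*t), t^2*exp(6*t)/2 - t*exp(6*t)]
  [3*t^2*exp(6*t)/2 - 11*t*exp(6*t), t^2*exp(6*t) - 7*t*exp(6*t), t^2*exp(6*t)/2 - 4*t*exp(6*t) + exp(6*t)]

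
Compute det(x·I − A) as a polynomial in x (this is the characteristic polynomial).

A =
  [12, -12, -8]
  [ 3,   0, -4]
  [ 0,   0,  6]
x^3 - 18*x^2 + 108*x - 216

Expanding det(x·I − A) (e.g. by cofactor expansion or by noting that A is similar to its Jordan form J, which has the same characteristic polynomial as A) gives
  χ_A(x) = x^3 - 18*x^2 + 108*x - 216
which factors as (x - 6)^3. The eigenvalues (with algebraic multiplicities) are λ = 6 with multiplicity 3.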